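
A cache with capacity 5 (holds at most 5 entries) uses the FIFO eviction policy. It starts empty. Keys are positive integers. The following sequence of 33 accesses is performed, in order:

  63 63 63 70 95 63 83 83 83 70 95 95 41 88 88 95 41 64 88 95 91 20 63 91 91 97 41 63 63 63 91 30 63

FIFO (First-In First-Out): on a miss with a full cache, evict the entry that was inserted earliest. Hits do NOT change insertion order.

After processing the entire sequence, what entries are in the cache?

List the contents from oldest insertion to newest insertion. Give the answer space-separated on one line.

FIFO simulation (capacity=5):
  1. access 63: MISS. Cache (old->new): [63]
  2. access 63: HIT. Cache (old->new): [63]
  3. access 63: HIT. Cache (old->new): [63]
  4. access 70: MISS. Cache (old->new): [63 70]
  5. access 95: MISS. Cache (old->new): [63 70 95]
  6. access 63: HIT. Cache (old->new): [63 70 95]
  7. access 83: MISS. Cache (old->new): [63 70 95 83]
  8. access 83: HIT. Cache (old->new): [63 70 95 83]
  9. access 83: HIT. Cache (old->new): [63 70 95 83]
  10. access 70: HIT. Cache (old->new): [63 70 95 83]
  11. access 95: HIT. Cache (old->new): [63 70 95 83]
  12. access 95: HIT. Cache (old->new): [63 70 95 83]
  13. access 41: MISS. Cache (old->new): [63 70 95 83 41]
  14. access 88: MISS, evict 63. Cache (old->new): [70 95 83 41 88]
  15. access 88: HIT. Cache (old->new): [70 95 83 41 88]
  16. access 95: HIT. Cache (old->new): [70 95 83 41 88]
  17. access 41: HIT. Cache (old->new): [70 95 83 41 88]
  18. access 64: MISS, evict 70. Cache (old->new): [95 83 41 88 64]
  19. access 88: HIT. Cache (old->new): [95 83 41 88 64]
  20. access 95: HIT. Cache (old->new): [95 83 41 88 64]
  21. access 91: MISS, evict 95. Cache (old->new): [83 41 88 64 91]
  22. access 20: MISS, evict 83. Cache (old->new): [41 88 64 91 20]
  23. access 63: MISS, evict 41. Cache (old->new): [88 64 91 20 63]
  24. access 91: HIT. Cache (old->new): [88 64 91 20 63]
  25. access 91: HIT. Cache (old->new): [88 64 91 20 63]
  26. access 97: MISS, evict 88. Cache (old->new): [64 91 20 63 97]
  27. access 41: MISS, evict 64. Cache (old->new): [91 20 63 97 41]
  28. access 63: HIT. Cache (old->new): [91 20 63 97 41]
  29. access 63: HIT. Cache (old->new): [91 20 63 97 41]
  30. access 63: HIT. Cache (old->new): [91 20 63 97 41]
  31. access 91: HIT. Cache (old->new): [91 20 63 97 41]
  32. access 30: MISS, evict 91. Cache (old->new): [20 63 97 41 30]
  33. access 63: HIT. Cache (old->new): [20 63 97 41 30]
Total: 20 hits, 13 misses, 8 evictions

Answer: 20 63 97 41 30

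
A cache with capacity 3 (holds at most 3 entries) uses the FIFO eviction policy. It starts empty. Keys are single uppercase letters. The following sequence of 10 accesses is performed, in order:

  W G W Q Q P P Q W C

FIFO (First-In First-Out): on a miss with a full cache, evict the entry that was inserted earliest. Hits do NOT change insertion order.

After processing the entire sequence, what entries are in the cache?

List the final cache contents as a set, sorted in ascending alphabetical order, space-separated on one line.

Answer: C P W

Derivation:
FIFO simulation (capacity=3):
  1. access W: MISS. Cache (old->new): [W]
  2. access G: MISS. Cache (old->new): [W G]
  3. access W: HIT. Cache (old->new): [W G]
  4. access Q: MISS. Cache (old->new): [W G Q]
  5. access Q: HIT. Cache (old->new): [W G Q]
  6. access P: MISS, evict W. Cache (old->new): [G Q P]
  7. access P: HIT. Cache (old->new): [G Q P]
  8. access Q: HIT. Cache (old->new): [G Q P]
  9. access W: MISS, evict G. Cache (old->new): [Q P W]
  10. access C: MISS, evict Q. Cache (old->new): [P W C]
Total: 4 hits, 6 misses, 3 evictions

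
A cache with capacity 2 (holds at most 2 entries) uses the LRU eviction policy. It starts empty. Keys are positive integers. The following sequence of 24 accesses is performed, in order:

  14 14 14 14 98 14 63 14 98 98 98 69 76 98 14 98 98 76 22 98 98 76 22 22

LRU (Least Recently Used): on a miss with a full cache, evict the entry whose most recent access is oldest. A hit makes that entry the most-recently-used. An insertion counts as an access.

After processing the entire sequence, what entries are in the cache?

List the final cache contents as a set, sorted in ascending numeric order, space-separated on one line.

LRU simulation (capacity=2):
  1. access 14: MISS. Cache (LRU->MRU): [14]
  2. access 14: HIT. Cache (LRU->MRU): [14]
  3. access 14: HIT. Cache (LRU->MRU): [14]
  4. access 14: HIT. Cache (LRU->MRU): [14]
  5. access 98: MISS. Cache (LRU->MRU): [14 98]
  6. access 14: HIT. Cache (LRU->MRU): [98 14]
  7. access 63: MISS, evict 98. Cache (LRU->MRU): [14 63]
  8. access 14: HIT. Cache (LRU->MRU): [63 14]
  9. access 98: MISS, evict 63. Cache (LRU->MRU): [14 98]
  10. access 98: HIT. Cache (LRU->MRU): [14 98]
  11. access 98: HIT. Cache (LRU->MRU): [14 98]
  12. access 69: MISS, evict 14. Cache (LRU->MRU): [98 69]
  13. access 76: MISS, evict 98. Cache (LRU->MRU): [69 76]
  14. access 98: MISS, evict 69. Cache (LRU->MRU): [76 98]
  15. access 14: MISS, evict 76. Cache (LRU->MRU): [98 14]
  16. access 98: HIT. Cache (LRU->MRU): [14 98]
  17. access 98: HIT. Cache (LRU->MRU): [14 98]
  18. access 76: MISS, evict 14. Cache (LRU->MRU): [98 76]
  19. access 22: MISS, evict 98. Cache (LRU->MRU): [76 22]
  20. access 98: MISS, evict 76. Cache (LRU->MRU): [22 98]
  21. access 98: HIT. Cache (LRU->MRU): [22 98]
  22. access 76: MISS, evict 22. Cache (LRU->MRU): [98 76]
  23. access 22: MISS, evict 98. Cache (LRU->MRU): [76 22]
  24. access 22: HIT. Cache (LRU->MRU): [76 22]
Total: 11 hits, 13 misses, 11 evictions

Answer: 22 76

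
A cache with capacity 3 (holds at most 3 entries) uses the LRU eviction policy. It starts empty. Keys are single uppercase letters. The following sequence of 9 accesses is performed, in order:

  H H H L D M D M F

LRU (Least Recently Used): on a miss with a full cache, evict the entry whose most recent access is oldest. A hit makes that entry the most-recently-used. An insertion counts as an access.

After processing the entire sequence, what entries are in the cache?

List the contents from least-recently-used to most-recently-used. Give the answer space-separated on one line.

LRU simulation (capacity=3):
  1. access H: MISS. Cache (LRU->MRU): [H]
  2. access H: HIT. Cache (LRU->MRU): [H]
  3. access H: HIT. Cache (LRU->MRU): [H]
  4. access L: MISS. Cache (LRU->MRU): [H L]
  5. access D: MISS. Cache (LRU->MRU): [H L D]
  6. access M: MISS, evict H. Cache (LRU->MRU): [L D M]
  7. access D: HIT. Cache (LRU->MRU): [L M D]
  8. access M: HIT. Cache (LRU->MRU): [L D M]
  9. access F: MISS, evict L. Cache (LRU->MRU): [D M F]
Total: 4 hits, 5 misses, 2 evictions

Answer: D M F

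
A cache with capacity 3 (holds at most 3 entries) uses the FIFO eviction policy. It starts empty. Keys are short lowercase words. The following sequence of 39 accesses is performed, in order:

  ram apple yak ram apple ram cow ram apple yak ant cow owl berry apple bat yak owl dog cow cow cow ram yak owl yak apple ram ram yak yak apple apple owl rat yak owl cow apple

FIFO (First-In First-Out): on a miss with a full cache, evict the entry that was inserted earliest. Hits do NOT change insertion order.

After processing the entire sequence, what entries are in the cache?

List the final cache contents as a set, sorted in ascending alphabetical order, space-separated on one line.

Answer: apple cow rat

Derivation:
FIFO simulation (capacity=3):
  1. access ram: MISS. Cache (old->new): [ram]
  2. access apple: MISS. Cache (old->new): [ram apple]
  3. access yak: MISS. Cache (old->new): [ram apple yak]
  4. access ram: HIT. Cache (old->new): [ram apple yak]
  5. access apple: HIT. Cache (old->new): [ram apple yak]
  6. access ram: HIT. Cache (old->new): [ram apple yak]
  7. access cow: MISS, evict ram. Cache (old->new): [apple yak cow]
  8. access ram: MISS, evict apple. Cache (old->new): [yak cow ram]
  9. access apple: MISS, evict yak. Cache (old->new): [cow ram apple]
  10. access yak: MISS, evict cow. Cache (old->new): [ram apple yak]
  11. access ant: MISS, evict ram. Cache (old->new): [apple yak ant]
  12. access cow: MISS, evict apple. Cache (old->new): [yak ant cow]
  13. access owl: MISS, evict yak. Cache (old->new): [ant cow owl]
  14. access berry: MISS, evict ant. Cache (old->new): [cow owl berry]
  15. access apple: MISS, evict cow. Cache (old->new): [owl berry apple]
  16. access bat: MISS, evict owl. Cache (old->new): [berry apple bat]
  17. access yak: MISS, evict berry. Cache (old->new): [apple bat yak]
  18. access owl: MISS, evict apple. Cache (old->new): [bat yak owl]
  19. access dog: MISS, evict bat. Cache (old->new): [yak owl dog]
  20. access cow: MISS, evict yak. Cache (old->new): [owl dog cow]
  21. access cow: HIT. Cache (old->new): [owl dog cow]
  22. access cow: HIT. Cache (old->new): [owl dog cow]
  23. access ram: MISS, evict owl. Cache (old->new): [dog cow ram]
  24. access yak: MISS, evict dog. Cache (old->new): [cow ram yak]
  25. access owl: MISS, evict cow. Cache (old->new): [ram yak owl]
  26. access yak: HIT. Cache (old->new): [ram yak owl]
  27. access apple: MISS, evict ram. Cache (old->new): [yak owl apple]
  28. access ram: MISS, evict yak. Cache (old->new): [owl apple ram]
  29. access ram: HIT. Cache (old->new): [owl apple ram]
  30. access yak: MISS, evict owl. Cache (old->new): [apple ram yak]
  31. access yak: HIT. Cache (old->new): [apple ram yak]
  32. access apple: HIT. Cache (old->new): [apple ram yak]
  33. access apple: HIT. Cache (old->new): [apple ram yak]
  34. access owl: MISS, evict apple. Cache (old->new): [ram yak owl]
  35. access rat: MISS, evict ram. Cache (old->new): [yak owl rat]
  36. access yak: HIT. Cache (old->new): [yak owl rat]
  37. access owl: HIT. Cache (old->new): [yak owl rat]
  38. access cow: MISS, evict yak. Cache (old->new): [owl rat cow]
  39. access apple: MISS, evict owl. Cache (old->new): [rat cow apple]
Total: 12 hits, 27 misses, 24 evictions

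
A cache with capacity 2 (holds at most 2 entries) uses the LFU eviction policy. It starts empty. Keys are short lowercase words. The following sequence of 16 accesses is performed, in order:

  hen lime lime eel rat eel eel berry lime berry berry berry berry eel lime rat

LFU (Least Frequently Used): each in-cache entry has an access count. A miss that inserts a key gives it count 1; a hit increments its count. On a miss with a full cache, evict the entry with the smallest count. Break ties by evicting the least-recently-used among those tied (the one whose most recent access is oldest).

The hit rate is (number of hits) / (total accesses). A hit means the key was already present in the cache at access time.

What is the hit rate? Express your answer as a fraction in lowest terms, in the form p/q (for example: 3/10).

Answer: 3/8

Derivation:
LFU simulation (capacity=2):
  1. access hen: MISS. Cache: [hen(c=1)]
  2. access lime: MISS. Cache: [hen(c=1) lime(c=1)]
  3. access lime: HIT, count now 2. Cache: [hen(c=1) lime(c=2)]
  4. access eel: MISS, evict hen(c=1). Cache: [eel(c=1) lime(c=2)]
  5. access rat: MISS, evict eel(c=1). Cache: [rat(c=1) lime(c=2)]
  6. access eel: MISS, evict rat(c=1). Cache: [eel(c=1) lime(c=2)]
  7. access eel: HIT, count now 2. Cache: [lime(c=2) eel(c=2)]
  8. access berry: MISS, evict lime(c=2). Cache: [berry(c=1) eel(c=2)]
  9. access lime: MISS, evict berry(c=1). Cache: [lime(c=1) eel(c=2)]
  10. access berry: MISS, evict lime(c=1). Cache: [berry(c=1) eel(c=2)]
  11. access berry: HIT, count now 2. Cache: [eel(c=2) berry(c=2)]
  12. access berry: HIT, count now 3. Cache: [eel(c=2) berry(c=3)]
  13. access berry: HIT, count now 4. Cache: [eel(c=2) berry(c=4)]
  14. access eel: HIT, count now 3. Cache: [eel(c=3) berry(c=4)]
  15. access lime: MISS, evict eel(c=3). Cache: [lime(c=1) berry(c=4)]
  16. access rat: MISS, evict lime(c=1). Cache: [rat(c=1) berry(c=4)]
Total: 6 hits, 10 misses, 8 evictions

Hit rate = 6/16 = 3/8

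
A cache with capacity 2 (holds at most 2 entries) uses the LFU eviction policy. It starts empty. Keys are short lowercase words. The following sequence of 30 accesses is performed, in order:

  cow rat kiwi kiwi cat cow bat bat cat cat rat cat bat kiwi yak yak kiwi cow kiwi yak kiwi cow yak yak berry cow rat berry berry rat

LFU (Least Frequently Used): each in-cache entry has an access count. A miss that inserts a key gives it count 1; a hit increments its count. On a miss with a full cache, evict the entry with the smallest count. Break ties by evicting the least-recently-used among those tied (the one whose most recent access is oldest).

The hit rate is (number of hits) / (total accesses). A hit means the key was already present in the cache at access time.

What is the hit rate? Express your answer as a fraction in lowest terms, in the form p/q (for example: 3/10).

Answer: 7/30

Derivation:
LFU simulation (capacity=2):
  1. access cow: MISS. Cache: [cow(c=1)]
  2. access rat: MISS. Cache: [cow(c=1) rat(c=1)]
  3. access kiwi: MISS, evict cow(c=1). Cache: [rat(c=1) kiwi(c=1)]
  4. access kiwi: HIT, count now 2. Cache: [rat(c=1) kiwi(c=2)]
  5. access cat: MISS, evict rat(c=1). Cache: [cat(c=1) kiwi(c=2)]
  6. access cow: MISS, evict cat(c=1). Cache: [cow(c=1) kiwi(c=2)]
  7. access bat: MISS, evict cow(c=1). Cache: [bat(c=1) kiwi(c=2)]
  8. access bat: HIT, count now 2. Cache: [kiwi(c=2) bat(c=2)]
  9. access cat: MISS, evict kiwi(c=2). Cache: [cat(c=1) bat(c=2)]
  10. access cat: HIT, count now 2. Cache: [bat(c=2) cat(c=2)]
  11. access rat: MISS, evict bat(c=2). Cache: [rat(c=1) cat(c=2)]
  12. access cat: HIT, count now 3. Cache: [rat(c=1) cat(c=3)]
  13. access bat: MISS, evict rat(c=1). Cache: [bat(c=1) cat(c=3)]
  14. access kiwi: MISS, evict bat(c=1). Cache: [kiwi(c=1) cat(c=3)]
  15. access yak: MISS, evict kiwi(c=1). Cache: [yak(c=1) cat(c=3)]
  16. access yak: HIT, count now 2. Cache: [yak(c=2) cat(c=3)]
  17. access kiwi: MISS, evict yak(c=2). Cache: [kiwi(c=1) cat(c=3)]
  18. access cow: MISS, evict kiwi(c=1). Cache: [cow(c=1) cat(c=3)]
  19. access kiwi: MISS, evict cow(c=1). Cache: [kiwi(c=1) cat(c=3)]
  20. access yak: MISS, evict kiwi(c=1). Cache: [yak(c=1) cat(c=3)]
  21. access kiwi: MISS, evict yak(c=1). Cache: [kiwi(c=1) cat(c=3)]
  22. access cow: MISS, evict kiwi(c=1). Cache: [cow(c=1) cat(c=3)]
  23. access yak: MISS, evict cow(c=1). Cache: [yak(c=1) cat(c=3)]
  24. access yak: HIT, count now 2. Cache: [yak(c=2) cat(c=3)]
  25. access berry: MISS, evict yak(c=2). Cache: [berry(c=1) cat(c=3)]
  26. access cow: MISS, evict berry(c=1). Cache: [cow(c=1) cat(c=3)]
  27. access rat: MISS, evict cow(c=1). Cache: [rat(c=1) cat(c=3)]
  28. access berry: MISS, evict rat(c=1). Cache: [berry(c=1) cat(c=3)]
  29. access berry: HIT, count now 2. Cache: [berry(c=2) cat(c=3)]
  30. access rat: MISS, evict berry(c=2). Cache: [rat(c=1) cat(c=3)]
Total: 7 hits, 23 misses, 21 evictions

Hit rate = 7/30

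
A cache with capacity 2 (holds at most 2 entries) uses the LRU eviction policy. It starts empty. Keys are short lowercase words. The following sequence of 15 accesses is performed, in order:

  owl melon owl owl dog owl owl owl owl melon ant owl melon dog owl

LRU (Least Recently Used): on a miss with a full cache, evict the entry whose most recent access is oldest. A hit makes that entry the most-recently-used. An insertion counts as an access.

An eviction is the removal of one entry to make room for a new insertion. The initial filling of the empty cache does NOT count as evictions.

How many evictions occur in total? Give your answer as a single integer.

LRU simulation (capacity=2):
  1. access owl: MISS. Cache (LRU->MRU): [owl]
  2. access melon: MISS. Cache (LRU->MRU): [owl melon]
  3. access owl: HIT. Cache (LRU->MRU): [melon owl]
  4. access owl: HIT. Cache (LRU->MRU): [melon owl]
  5. access dog: MISS, evict melon. Cache (LRU->MRU): [owl dog]
  6. access owl: HIT. Cache (LRU->MRU): [dog owl]
  7. access owl: HIT. Cache (LRU->MRU): [dog owl]
  8. access owl: HIT. Cache (LRU->MRU): [dog owl]
  9. access owl: HIT. Cache (LRU->MRU): [dog owl]
  10. access melon: MISS, evict dog. Cache (LRU->MRU): [owl melon]
  11. access ant: MISS, evict owl. Cache (LRU->MRU): [melon ant]
  12. access owl: MISS, evict melon. Cache (LRU->MRU): [ant owl]
  13. access melon: MISS, evict ant. Cache (LRU->MRU): [owl melon]
  14. access dog: MISS, evict owl. Cache (LRU->MRU): [melon dog]
  15. access owl: MISS, evict melon. Cache (LRU->MRU): [dog owl]
Total: 6 hits, 9 misses, 7 evictions

Answer: 7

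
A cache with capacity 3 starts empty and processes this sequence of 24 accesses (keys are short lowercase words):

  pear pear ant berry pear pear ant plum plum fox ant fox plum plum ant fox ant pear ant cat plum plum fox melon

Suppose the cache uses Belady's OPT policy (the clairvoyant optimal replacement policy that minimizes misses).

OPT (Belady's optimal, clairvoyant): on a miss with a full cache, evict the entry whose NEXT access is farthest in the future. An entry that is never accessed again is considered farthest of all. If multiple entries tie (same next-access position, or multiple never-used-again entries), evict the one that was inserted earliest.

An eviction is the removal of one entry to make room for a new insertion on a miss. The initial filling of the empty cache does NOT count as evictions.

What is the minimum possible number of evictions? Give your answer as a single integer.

OPT (Belady) simulation (capacity=3):
  1. access pear: MISS. Cache: [pear]
  2. access pear: HIT. Next use of pear: step 5. Cache: [pear]
  3. access ant: MISS. Cache: [pear ant]
  4. access berry: MISS. Cache: [pear ant berry]
  5. access pear: HIT. Next use of pear: step 6. Cache: [pear ant berry]
  6. access pear: HIT. Next use of pear: step 18. Cache: [pear ant berry]
  7. access ant: HIT. Next use of ant: step 11. Cache: [pear ant berry]
  8. access plum: MISS, evict berry (next use: never). Cache: [pear ant plum]
  9. access plum: HIT. Next use of plum: step 13. Cache: [pear ant plum]
  10. access fox: MISS, evict pear (next use: step 18). Cache: [ant plum fox]
  11. access ant: HIT. Next use of ant: step 15. Cache: [ant plum fox]
  12. access fox: HIT. Next use of fox: step 16. Cache: [ant plum fox]
  13. access plum: HIT. Next use of plum: step 14. Cache: [ant plum fox]
  14. access plum: HIT. Next use of plum: step 21. Cache: [ant plum fox]
  15. access ant: HIT. Next use of ant: step 17. Cache: [ant plum fox]
  16. access fox: HIT. Next use of fox: step 23. Cache: [ant plum fox]
  17. access ant: HIT. Next use of ant: step 19. Cache: [ant plum fox]
  18. access pear: MISS, evict fox (next use: step 23). Cache: [ant plum pear]
  19. access ant: HIT. Next use of ant: never. Cache: [ant plum pear]
  20. access cat: MISS, evict ant (next use: never). Cache: [plum pear cat]
  21. access plum: HIT. Next use of plum: step 22. Cache: [plum pear cat]
  22. access plum: HIT. Next use of plum: never. Cache: [plum pear cat]
  23. access fox: MISS, evict plum (next use: never). Cache: [pear cat fox]
  24. access melon: MISS, evict pear (next use: never). Cache: [cat fox melon]
Total: 15 hits, 9 misses, 6 evictions

Answer: 6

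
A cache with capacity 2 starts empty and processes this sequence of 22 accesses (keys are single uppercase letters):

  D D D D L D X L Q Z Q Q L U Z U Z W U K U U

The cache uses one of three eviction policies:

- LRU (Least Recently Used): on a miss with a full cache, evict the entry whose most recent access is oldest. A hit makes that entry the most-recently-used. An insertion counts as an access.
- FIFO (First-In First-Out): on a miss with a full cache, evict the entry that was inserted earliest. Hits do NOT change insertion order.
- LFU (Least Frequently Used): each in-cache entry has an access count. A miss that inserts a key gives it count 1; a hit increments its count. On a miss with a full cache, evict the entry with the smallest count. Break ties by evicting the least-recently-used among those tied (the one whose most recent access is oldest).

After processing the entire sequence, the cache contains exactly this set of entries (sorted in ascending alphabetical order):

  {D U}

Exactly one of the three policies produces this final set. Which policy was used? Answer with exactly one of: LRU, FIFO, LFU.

Answer: LFU

Derivation:
Simulating under each policy and comparing final sets:
  LRU: final set = {K U} -> differs
  FIFO: final set = {K U} -> differs
  LFU: final set = {D U} -> MATCHES target
Only LFU produces the target set.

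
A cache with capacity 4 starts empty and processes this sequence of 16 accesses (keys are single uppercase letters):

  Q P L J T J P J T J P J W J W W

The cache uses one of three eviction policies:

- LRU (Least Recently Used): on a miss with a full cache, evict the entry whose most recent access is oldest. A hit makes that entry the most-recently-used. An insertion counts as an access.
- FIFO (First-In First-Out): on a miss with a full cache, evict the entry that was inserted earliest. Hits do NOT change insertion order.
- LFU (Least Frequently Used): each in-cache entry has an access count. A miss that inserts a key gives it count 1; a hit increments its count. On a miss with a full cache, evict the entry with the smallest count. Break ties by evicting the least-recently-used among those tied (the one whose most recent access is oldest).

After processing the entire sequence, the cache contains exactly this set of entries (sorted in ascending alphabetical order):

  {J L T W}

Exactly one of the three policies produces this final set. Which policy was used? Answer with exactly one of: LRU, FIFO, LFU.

Simulating under each policy and comparing final sets:
  LRU: final set = {J P T W} -> differs
  FIFO: final set = {J L T W} -> MATCHES target
  LFU: final set = {J P T W} -> differs
Only FIFO produces the target set.

Answer: FIFO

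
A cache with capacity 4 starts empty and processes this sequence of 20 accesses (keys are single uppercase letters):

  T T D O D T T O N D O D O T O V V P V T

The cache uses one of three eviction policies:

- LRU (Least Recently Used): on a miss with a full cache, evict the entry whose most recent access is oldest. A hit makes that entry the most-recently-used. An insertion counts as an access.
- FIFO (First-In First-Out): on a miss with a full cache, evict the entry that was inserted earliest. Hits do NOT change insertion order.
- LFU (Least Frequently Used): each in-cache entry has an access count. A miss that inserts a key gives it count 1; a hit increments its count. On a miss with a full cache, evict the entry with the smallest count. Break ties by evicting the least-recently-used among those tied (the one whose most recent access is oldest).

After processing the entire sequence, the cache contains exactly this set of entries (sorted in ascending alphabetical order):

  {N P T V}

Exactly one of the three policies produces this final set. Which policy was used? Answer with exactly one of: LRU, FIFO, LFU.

Simulating under each policy and comparing final sets:
  LRU: final set = {O P T V} -> differs
  FIFO: final set = {N P T V} -> MATCHES target
  LFU: final set = {D O T V} -> differs
Only FIFO produces the target set.

Answer: FIFO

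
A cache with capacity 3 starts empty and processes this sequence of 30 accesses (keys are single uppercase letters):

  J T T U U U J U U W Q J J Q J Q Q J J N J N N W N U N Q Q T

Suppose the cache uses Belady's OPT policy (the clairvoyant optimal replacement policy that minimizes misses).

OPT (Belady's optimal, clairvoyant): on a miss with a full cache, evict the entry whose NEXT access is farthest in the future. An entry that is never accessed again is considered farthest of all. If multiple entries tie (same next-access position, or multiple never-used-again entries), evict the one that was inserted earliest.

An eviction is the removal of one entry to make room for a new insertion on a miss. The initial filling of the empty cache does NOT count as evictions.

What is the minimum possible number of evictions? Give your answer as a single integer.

Answer: 6

Derivation:
OPT (Belady) simulation (capacity=3):
  1. access J: MISS. Cache: [J]
  2. access T: MISS. Cache: [J T]
  3. access T: HIT. Next use of T: step 30. Cache: [J T]
  4. access U: MISS. Cache: [J T U]
  5. access U: HIT. Next use of U: step 6. Cache: [J T U]
  6. access U: HIT. Next use of U: step 8. Cache: [J T U]
  7. access J: HIT. Next use of J: step 12. Cache: [J T U]
  8. access U: HIT. Next use of U: step 9. Cache: [J T U]
  9. access U: HIT. Next use of U: step 26. Cache: [J T U]
  10. access W: MISS, evict T (next use: step 30). Cache: [J U W]
  11. access Q: MISS, evict U (next use: step 26). Cache: [J W Q]
  12. access J: HIT. Next use of J: step 13. Cache: [J W Q]
  13. access J: HIT. Next use of J: step 15. Cache: [J W Q]
  14. access Q: HIT. Next use of Q: step 16. Cache: [J W Q]
  15. access J: HIT. Next use of J: step 18. Cache: [J W Q]
  16. access Q: HIT. Next use of Q: step 17. Cache: [J W Q]
  17. access Q: HIT. Next use of Q: step 28. Cache: [J W Q]
  18. access J: HIT. Next use of J: step 19. Cache: [J W Q]
  19. access J: HIT. Next use of J: step 21. Cache: [J W Q]
  20. access N: MISS, evict Q (next use: step 28). Cache: [J W N]
  21. access J: HIT. Next use of J: never. Cache: [J W N]
  22. access N: HIT. Next use of N: step 23. Cache: [J W N]
  23. access N: HIT. Next use of N: step 25. Cache: [J W N]
  24. access W: HIT. Next use of W: never. Cache: [J W N]
  25. access N: HIT. Next use of N: step 27. Cache: [J W N]
  26. access U: MISS, evict J (next use: never). Cache: [W N U]
  27. access N: HIT. Next use of N: never. Cache: [W N U]
  28. access Q: MISS, evict W (next use: never). Cache: [N U Q]
  29. access Q: HIT. Next use of Q: never. Cache: [N U Q]
  30. access T: MISS, evict N (next use: never). Cache: [U Q T]
Total: 21 hits, 9 misses, 6 evictions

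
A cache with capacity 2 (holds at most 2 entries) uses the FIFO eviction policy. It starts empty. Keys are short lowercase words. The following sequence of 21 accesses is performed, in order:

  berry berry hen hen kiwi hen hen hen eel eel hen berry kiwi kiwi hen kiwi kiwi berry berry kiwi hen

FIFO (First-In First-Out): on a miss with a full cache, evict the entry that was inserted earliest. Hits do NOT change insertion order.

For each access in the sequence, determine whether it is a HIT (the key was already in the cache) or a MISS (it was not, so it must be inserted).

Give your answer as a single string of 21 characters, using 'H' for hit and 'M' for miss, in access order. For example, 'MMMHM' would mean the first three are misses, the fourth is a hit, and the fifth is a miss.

FIFO simulation (capacity=2):
  1. access berry: MISS. Cache (old->new): [berry]
  2. access berry: HIT. Cache (old->new): [berry]
  3. access hen: MISS. Cache (old->new): [berry hen]
  4. access hen: HIT. Cache (old->new): [berry hen]
  5. access kiwi: MISS, evict berry. Cache (old->new): [hen kiwi]
  6. access hen: HIT. Cache (old->new): [hen kiwi]
  7. access hen: HIT. Cache (old->new): [hen kiwi]
  8. access hen: HIT. Cache (old->new): [hen kiwi]
  9. access eel: MISS, evict hen. Cache (old->new): [kiwi eel]
  10. access eel: HIT. Cache (old->new): [kiwi eel]
  11. access hen: MISS, evict kiwi. Cache (old->new): [eel hen]
  12. access berry: MISS, evict eel. Cache (old->new): [hen berry]
  13. access kiwi: MISS, evict hen. Cache (old->new): [berry kiwi]
  14. access kiwi: HIT. Cache (old->new): [berry kiwi]
  15. access hen: MISS, evict berry. Cache (old->new): [kiwi hen]
  16. access kiwi: HIT. Cache (old->new): [kiwi hen]
  17. access kiwi: HIT. Cache (old->new): [kiwi hen]
  18. access berry: MISS, evict kiwi. Cache (old->new): [hen berry]
  19. access berry: HIT. Cache (old->new): [hen berry]
  20. access kiwi: MISS, evict hen. Cache (old->new): [berry kiwi]
  21. access hen: MISS, evict berry. Cache (old->new): [kiwi hen]
Total: 10 hits, 11 misses, 9 evictions

Answer: MHMHMHHHMHMMMHMHHMHMM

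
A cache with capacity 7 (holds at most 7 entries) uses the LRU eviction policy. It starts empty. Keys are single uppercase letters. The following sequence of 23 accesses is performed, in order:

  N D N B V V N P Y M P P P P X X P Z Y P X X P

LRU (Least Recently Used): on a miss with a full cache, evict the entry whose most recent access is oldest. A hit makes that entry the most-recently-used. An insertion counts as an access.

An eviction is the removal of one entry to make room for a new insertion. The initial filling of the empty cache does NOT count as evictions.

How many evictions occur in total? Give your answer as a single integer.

Answer: 2

Derivation:
LRU simulation (capacity=7):
  1. access N: MISS. Cache (LRU->MRU): [N]
  2. access D: MISS. Cache (LRU->MRU): [N D]
  3. access N: HIT. Cache (LRU->MRU): [D N]
  4. access B: MISS. Cache (LRU->MRU): [D N B]
  5. access V: MISS. Cache (LRU->MRU): [D N B V]
  6. access V: HIT. Cache (LRU->MRU): [D N B V]
  7. access N: HIT. Cache (LRU->MRU): [D B V N]
  8. access P: MISS. Cache (LRU->MRU): [D B V N P]
  9. access Y: MISS. Cache (LRU->MRU): [D B V N P Y]
  10. access M: MISS. Cache (LRU->MRU): [D B V N P Y M]
  11. access P: HIT. Cache (LRU->MRU): [D B V N Y M P]
  12. access P: HIT. Cache (LRU->MRU): [D B V N Y M P]
  13. access P: HIT. Cache (LRU->MRU): [D B V N Y M P]
  14. access P: HIT. Cache (LRU->MRU): [D B V N Y M P]
  15. access X: MISS, evict D. Cache (LRU->MRU): [B V N Y M P X]
  16. access X: HIT. Cache (LRU->MRU): [B V N Y M P X]
  17. access P: HIT. Cache (LRU->MRU): [B V N Y M X P]
  18. access Z: MISS, evict B. Cache (LRU->MRU): [V N Y M X P Z]
  19. access Y: HIT. Cache (LRU->MRU): [V N M X P Z Y]
  20. access P: HIT. Cache (LRU->MRU): [V N M X Z Y P]
  21. access X: HIT. Cache (LRU->MRU): [V N M Z Y P X]
  22. access X: HIT. Cache (LRU->MRU): [V N M Z Y P X]
  23. access P: HIT. Cache (LRU->MRU): [V N M Z Y X P]
Total: 14 hits, 9 misses, 2 evictions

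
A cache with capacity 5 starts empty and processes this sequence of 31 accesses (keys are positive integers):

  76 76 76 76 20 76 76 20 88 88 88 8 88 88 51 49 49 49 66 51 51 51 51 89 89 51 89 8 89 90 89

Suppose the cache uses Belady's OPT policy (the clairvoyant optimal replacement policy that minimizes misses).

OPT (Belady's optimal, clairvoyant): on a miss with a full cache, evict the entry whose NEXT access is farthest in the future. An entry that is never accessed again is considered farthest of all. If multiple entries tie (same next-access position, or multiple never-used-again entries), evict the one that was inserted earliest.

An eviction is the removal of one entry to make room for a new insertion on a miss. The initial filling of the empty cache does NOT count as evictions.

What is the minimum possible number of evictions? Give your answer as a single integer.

OPT (Belady) simulation (capacity=5):
  1. access 76: MISS. Cache: [76]
  2. access 76: HIT. Next use of 76: step 3. Cache: [76]
  3. access 76: HIT. Next use of 76: step 4. Cache: [76]
  4. access 76: HIT. Next use of 76: step 6. Cache: [76]
  5. access 20: MISS. Cache: [76 20]
  6. access 76: HIT. Next use of 76: step 7. Cache: [76 20]
  7. access 76: HIT. Next use of 76: never. Cache: [76 20]
  8. access 20: HIT. Next use of 20: never. Cache: [76 20]
  9. access 88: MISS. Cache: [76 20 88]
  10. access 88: HIT. Next use of 88: step 11. Cache: [76 20 88]
  11. access 88: HIT. Next use of 88: step 13. Cache: [76 20 88]
  12. access 8: MISS. Cache: [76 20 88 8]
  13. access 88: HIT. Next use of 88: step 14. Cache: [76 20 88 8]
  14. access 88: HIT. Next use of 88: never. Cache: [76 20 88 8]
  15. access 51: MISS. Cache: [76 20 88 8 51]
  16. access 49: MISS, evict 76 (next use: never). Cache: [20 88 8 51 49]
  17. access 49: HIT. Next use of 49: step 18. Cache: [20 88 8 51 49]
  18. access 49: HIT. Next use of 49: never. Cache: [20 88 8 51 49]
  19. access 66: MISS, evict 20 (next use: never). Cache: [88 8 51 49 66]
  20. access 51: HIT. Next use of 51: step 21. Cache: [88 8 51 49 66]
  21. access 51: HIT. Next use of 51: step 22. Cache: [88 8 51 49 66]
  22. access 51: HIT. Next use of 51: step 23. Cache: [88 8 51 49 66]
  23. access 51: HIT. Next use of 51: step 26. Cache: [88 8 51 49 66]
  24. access 89: MISS, evict 88 (next use: never). Cache: [8 51 49 66 89]
  25. access 89: HIT. Next use of 89: step 27. Cache: [8 51 49 66 89]
  26. access 51: HIT. Next use of 51: never. Cache: [8 51 49 66 89]
  27. access 89: HIT. Next use of 89: step 29. Cache: [8 51 49 66 89]
  28. access 8: HIT. Next use of 8: never. Cache: [8 51 49 66 89]
  29. access 89: HIT. Next use of 89: step 31. Cache: [8 51 49 66 89]
  30. access 90: MISS, evict 8 (next use: never). Cache: [51 49 66 89 90]
  31. access 89: HIT. Next use of 89: never. Cache: [51 49 66 89 90]
Total: 22 hits, 9 misses, 4 evictions

Answer: 4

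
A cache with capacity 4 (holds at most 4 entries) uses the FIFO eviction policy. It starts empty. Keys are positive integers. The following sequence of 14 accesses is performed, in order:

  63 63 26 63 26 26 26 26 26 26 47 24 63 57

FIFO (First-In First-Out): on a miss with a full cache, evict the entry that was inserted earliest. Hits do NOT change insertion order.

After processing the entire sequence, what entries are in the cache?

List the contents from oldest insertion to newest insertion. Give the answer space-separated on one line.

FIFO simulation (capacity=4):
  1. access 63: MISS. Cache (old->new): [63]
  2. access 63: HIT. Cache (old->new): [63]
  3. access 26: MISS. Cache (old->new): [63 26]
  4. access 63: HIT. Cache (old->new): [63 26]
  5. access 26: HIT. Cache (old->new): [63 26]
  6. access 26: HIT. Cache (old->new): [63 26]
  7. access 26: HIT. Cache (old->new): [63 26]
  8. access 26: HIT. Cache (old->new): [63 26]
  9. access 26: HIT. Cache (old->new): [63 26]
  10. access 26: HIT. Cache (old->new): [63 26]
  11. access 47: MISS. Cache (old->new): [63 26 47]
  12. access 24: MISS. Cache (old->new): [63 26 47 24]
  13. access 63: HIT. Cache (old->new): [63 26 47 24]
  14. access 57: MISS, evict 63. Cache (old->new): [26 47 24 57]
Total: 9 hits, 5 misses, 1 evictions

Answer: 26 47 24 57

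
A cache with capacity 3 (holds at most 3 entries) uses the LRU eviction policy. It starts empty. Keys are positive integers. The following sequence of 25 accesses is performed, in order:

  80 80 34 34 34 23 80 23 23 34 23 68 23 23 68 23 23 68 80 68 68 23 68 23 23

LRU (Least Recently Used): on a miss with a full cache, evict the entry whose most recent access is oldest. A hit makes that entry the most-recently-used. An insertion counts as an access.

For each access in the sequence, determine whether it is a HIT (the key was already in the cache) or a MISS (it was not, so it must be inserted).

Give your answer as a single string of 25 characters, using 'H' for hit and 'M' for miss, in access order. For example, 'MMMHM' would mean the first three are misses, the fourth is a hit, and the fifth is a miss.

Answer: MHMHHMHHHHHMHHHHHHMHHHHHH

Derivation:
LRU simulation (capacity=3):
  1. access 80: MISS. Cache (LRU->MRU): [80]
  2. access 80: HIT. Cache (LRU->MRU): [80]
  3. access 34: MISS. Cache (LRU->MRU): [80 34]
  4. access 34: HIT. Cache (LRU->MRU): [80 34]
  5. access 34: HIT. Cache (LRU->MRU): [80 34]
  6. access 23: MISS. Cache (LRU->MRU): [80 34 23]
  7. access 80: HIT. Cache (LRU->MRU): [34 23 80]
  8. access 23: HIT. Cache (LRU->MRU): [34 80 23]
  9. access 23: HIT. Cache (LRU->MRU): [34 80 23]
  10. access 34: HIT. Cache (LRU->MRU): [80 23 34]
  11. access 23: HIT. Cache (LRU->MRU): [80 34 23]
  12. access 68: MISS, evict 80. Cache (LRU->MRU): [34 23 68]
  13. access 23: HIT. Cache (LRU->MRU): [34 68 23]
  14. access 23: HIT. Cache (LRU->MRU): [34 68 23]
  15. access 68: HIT. Cache (LRU->MRU): [34 23 68]
  16. access 23: HIT. Cache (LRU->MRU): [34 68 23]
  17. access 23: HIT. Cache (LRU->MRU): [34 68 23]
  18. access 68: HIT. Cache (LRU->MRU): [34 23 68]
  19. access 80: MISS, evict 34. Cache (LRU->MRU): [23 68 80]
  20. access 68: HIT. Cache (LRU->MRU): [23 80 68]
  21. access 68: HIT. Cache (LRU->MRU): [23 80 68]
  22. access 23: HIT. Cache (LRU->MRU): [80 68 23]
  23. access 68: HIT. Cache (LRU->MRU): [80 23 68]
  24. access 23: HIT. Cache (LRU->MRU): [80 68 23]
  25. access 23: HIT. Cache (LRU->MRU): [80 68 23]
Total: 20 hits, 5 misses, 2 evictions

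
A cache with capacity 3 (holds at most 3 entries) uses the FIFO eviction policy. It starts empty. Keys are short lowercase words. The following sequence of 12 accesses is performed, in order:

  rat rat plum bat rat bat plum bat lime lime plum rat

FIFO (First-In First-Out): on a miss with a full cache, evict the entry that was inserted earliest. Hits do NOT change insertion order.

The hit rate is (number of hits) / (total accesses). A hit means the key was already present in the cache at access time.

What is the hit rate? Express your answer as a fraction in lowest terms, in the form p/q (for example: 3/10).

FIFO simulation (capacity=3):
  1. access rat: MISS. Cache (old->new): [rat]
  2. access rat: HIT. Cache (old->new): [rat]
  3. access plum: MISS. Cache (old->new): [rat plum]
  4. access bat: MISS. Cache (old->new): [rat plum bat]
  5. access rat: HIT. Cache (old->new): [rat plum bat]
  6. access bat: HIT. Cache (old->new): [rat plum bat]
  7. access plum: HIT. Cache (old->new): [rat plum bat]
  8. access bat: HIT. Cache (old->new): [rat plum bat]
  9. access lime: MISS, evict rat. Cache (old->new): [plum bat lime]
  10. access lime: HIT. Cache (old->new): [plum bat lime]
  11. access plum: HIT. Cache (old->new): [plum bat lime]
  12. access rat: MISS, evict plum. Cache (old->new): [bat lime rat]
Total: 7 hits, 5 misses, 2 evictions

Hit rate = 7/12

Answer: 7/12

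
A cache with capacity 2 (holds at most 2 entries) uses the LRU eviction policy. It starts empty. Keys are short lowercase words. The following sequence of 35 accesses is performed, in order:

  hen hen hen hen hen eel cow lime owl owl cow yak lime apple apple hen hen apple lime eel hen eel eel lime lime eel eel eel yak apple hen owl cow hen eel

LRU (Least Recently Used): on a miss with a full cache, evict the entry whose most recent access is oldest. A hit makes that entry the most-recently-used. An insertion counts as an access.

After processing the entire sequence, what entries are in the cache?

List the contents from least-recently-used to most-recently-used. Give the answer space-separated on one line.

LRU simulation (capacity=2):
  1. access hen: MISS. Cache (LRU->MRU): [hen]
  2. access hen: HIT. Cache (LRU->MRU): [hen]
  3. access hen: HIT. Cache (LRU->MRU): [hen]
  4. access hen: HIT. Cache (LRU->MRU): [hen]
  5. access hen: HIT. Cache (LRU->MRU): [hen]
  6. access eel: MISS. Cache (LRU->MRU): [hen eel]
  7. access cow: MISS, evict hen. Cache (LRU->MRU): [eel cow]
  8. access lime: MISS, evict eel. Cache (LRU->MRU): [cow lime]
  9. access owl: MISS, evict cow. Cache (LRU->MRU): [lime owl]
  10. access owl: HIT. Cache (LRU->MRU): [lime owl]
  11. access cow: MISS, evict lime. Cache (LRU->MRU): [owl cow]
  12. access yak: MISS, evict owl. Cache (LRU->MRU): [cow yak]
  13. access lime: MISS, evict cow. Cache (LRU->MRU): [yak lime]
  14. access apple: MISS, evict yak. Cache (LRU->MRU): [lime apple]
  15. access apple: HIT. Cache (LRU->MRU): [lime apple]
  16. access hen: MISS, evict lime. Cache (LRU->MRU): [apple hen]
  17. access hen: HIT. Cache (LRU->MRU): [apple hen]
  18. access apple: HIT. Cache (LRU->MRU): [hen apple]
  19. access lime: MISS, evict hen. Cache (LRU->MRU): [apple lime]
  20. access eel: MISS, evict apple. Cache (LRU->MRU): [lime eel]
  21. access hen: MISS, evict lime. Cache (LRU->MRU): [eel hen]
  22. access eel: HIT. Cache (LRU->MRU): [hen eel]
  23. access eel: HIT. Cache (LRU->MRU): [hen eel]
  24. access lime: MISS, evict hen. Cache (LRU->MRU): [eel lime]
  25. access lime: HIT. Cache (LRU->MRU): [eel lime]
  26. access eel: HIT. Cache (LRU->MRU): [lime eel]
  27. access eel: HIT. Cache (LRU->MRU): [lime eel]
  28. access eel: HIT. Cache (LRU->MRU): [lime eel]
  29. access yak: MISS, evict lime. Cache (LRU->MRU): [eel yak]
  30. access apple: MISS, evict eel. Cache (LRU->MRU): [yak apple]
  31. access hen: MISS, evict yak. Cache (LRU->MRU): [apple hen]
  32. access owl: MISS, evict apple. Cache (LRU->MRU): [hen owl]
  33. access cow: MISS, evict hen. Cache (LRU->MRU): [owl cow]
  34. access hen: MISS, evict owl. Cache (LRU->MRU): [cow hen]
  35. access eel: MISS, evict cow. Cache (LRU->MRU): [hen eel]
Total: 14 hits, 21 misses, 19 evictions

Answer: hen eel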